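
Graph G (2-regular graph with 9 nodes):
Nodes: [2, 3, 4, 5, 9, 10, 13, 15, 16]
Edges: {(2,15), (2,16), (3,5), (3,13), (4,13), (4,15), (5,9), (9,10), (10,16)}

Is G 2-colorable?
Odd cycle [15, 2, 16, 10, 9, 5, 3, 13, 4] needs 3 colors (χ ≥ 3).
Hence χ(G) ≥ 3 > 2, so no proper 2-coloring exists.

No, G is not 2-colorable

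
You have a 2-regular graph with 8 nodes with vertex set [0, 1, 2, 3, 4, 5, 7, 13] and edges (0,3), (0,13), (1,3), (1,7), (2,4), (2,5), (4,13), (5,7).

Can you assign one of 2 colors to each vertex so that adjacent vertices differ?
A valid 2-coloring: color 1: [0, 1, 4, 5]; color 2: [2, 3, 7, 13].
(χ(G) = 2 ≤ 2.)

Yes, G is 2-colorable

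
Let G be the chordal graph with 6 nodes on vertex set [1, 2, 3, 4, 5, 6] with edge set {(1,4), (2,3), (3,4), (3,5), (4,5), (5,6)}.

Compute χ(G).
Clique number ω(G) = 3 (lower bound: χ ≥ ω).
The clique on [3, 4, 5] has size 3, forcing χ ≥ 3, and the coloring below uses 3 colors, so χ(G) = 3.
A valid 3-coloring: color 1: [1, 3, 6]; color 2: [2, 4]; color 3: [5].

χ(G) = 3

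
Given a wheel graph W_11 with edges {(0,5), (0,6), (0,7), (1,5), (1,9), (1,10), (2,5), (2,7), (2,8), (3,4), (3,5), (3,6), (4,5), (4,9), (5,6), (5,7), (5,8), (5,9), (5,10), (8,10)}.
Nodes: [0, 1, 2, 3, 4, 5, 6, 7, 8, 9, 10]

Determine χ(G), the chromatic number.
Clique number ω(G) = 3 (lower bound: χ ≥ ω).
The clique on [0, 5, 6] has size 3, forcing χ ≥ 3, and the coloring below uses 3 colors, so χ(G) = 3.
A valid 3-coloring: color 1: [5]; color 2: [0, 2, 3, 9, 10]; color 3: [1, 4, 6, 7, 8].

χ(G) = 3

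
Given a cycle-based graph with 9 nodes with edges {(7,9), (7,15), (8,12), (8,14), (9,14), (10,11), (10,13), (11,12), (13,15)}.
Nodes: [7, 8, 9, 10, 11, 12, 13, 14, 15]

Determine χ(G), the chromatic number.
Clique number ω(G) = 2 (lower bound: χ ≥ ω).
Odd cycle [8, 14, 9, 7, 15, 13, 10, 11, 12] needs 3 colors (χ ≥ 3).
The coloring below uses 3 colors, so χ(G) = 3.
A valid 3-coloring: color 1: [8, 9, 11, 15]; color 2: [7, 12, 13, 14]; color 3: [10].

χ(G) = 3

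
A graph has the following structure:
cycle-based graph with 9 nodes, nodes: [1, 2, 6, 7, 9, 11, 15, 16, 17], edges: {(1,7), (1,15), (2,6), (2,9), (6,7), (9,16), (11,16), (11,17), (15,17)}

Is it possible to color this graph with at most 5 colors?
Yes, G is 5-colorable

A valid 5-coloring: color 1: [1, 6, 9, 17]; color 2: [2, 7, 15, 16]; color 3: [11].
(χ(G) = 3 ≤ 5.)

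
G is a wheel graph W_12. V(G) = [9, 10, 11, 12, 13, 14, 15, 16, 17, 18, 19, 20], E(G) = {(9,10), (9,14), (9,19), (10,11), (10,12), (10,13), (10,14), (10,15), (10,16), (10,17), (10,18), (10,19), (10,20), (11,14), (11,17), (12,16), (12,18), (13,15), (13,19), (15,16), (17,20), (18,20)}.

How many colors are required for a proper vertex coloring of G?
Clique number ω(G) = 3 (lower bound: χ ≥ ω).
Odd cycle [11, 17, 20, 18, 12, 16, 15, 13, 19, 9, 14] needs 3 colors (χ ≥ 3).
Vertex 10 is adjacent to every vertex of [9, 11, 12, 13, 14, 15, 16, 17, 18, 19, 20], which already need 3 colors among themselves, so 10 needs a new color (χ ≥ 4).
The coloring below uses 4 colors, so χ(G) = 4.
A valid 4-coloring: color 1: [10]; color 2: [9, 11, 12, 15, 20]; color 3: [13, 14, 16, 17, 18]; color 4: [19].

χ(G) = 4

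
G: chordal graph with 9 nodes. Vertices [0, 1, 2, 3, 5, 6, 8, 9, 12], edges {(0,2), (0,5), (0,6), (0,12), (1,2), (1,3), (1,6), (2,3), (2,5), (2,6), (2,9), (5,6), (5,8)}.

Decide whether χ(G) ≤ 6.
Yes, G is 6-colorable

A valid 6-coloring: color 1: [2, 8, 12]; color 2: [0, 1, 9]; color 3: [3, 6]; color 4: [5].
(χ(G) = 4 ≤ 6.)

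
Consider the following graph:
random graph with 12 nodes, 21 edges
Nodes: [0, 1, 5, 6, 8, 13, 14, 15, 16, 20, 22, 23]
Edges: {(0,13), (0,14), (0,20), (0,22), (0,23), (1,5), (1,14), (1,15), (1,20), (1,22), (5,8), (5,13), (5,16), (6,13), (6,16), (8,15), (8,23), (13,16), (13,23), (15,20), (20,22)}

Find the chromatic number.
Clique number ω(G) = 3 (lower bound: χ ≥ ω).
The clique on [0, 20, 22] has size 3, forcing χ ≥ 3, and the coloring below uses 3 colors, so χ(G) = 3.
A valid 3-coloring: color 1: [0, 1, 8, 16]; color 2: [5, 6, 14, 20, 23]; color 3: [13, 15, 22].

χ(G) = 3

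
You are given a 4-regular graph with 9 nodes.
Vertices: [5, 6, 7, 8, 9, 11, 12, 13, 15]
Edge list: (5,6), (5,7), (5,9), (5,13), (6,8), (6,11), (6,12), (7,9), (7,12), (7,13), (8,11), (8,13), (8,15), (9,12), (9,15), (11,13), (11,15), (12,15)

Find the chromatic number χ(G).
χ(G) = 4

Clique number ω(G) = 3 (lower bound: χ ≥ ω).
Suppose a proper 3-coloring c exists. The clique [5, 7, 9] takes 3 distinct colors; by symmetry let c(5) = 1, c(7) = 2, c(9) = 3.
- Vertex 12: neighbors [7, 9] already have colors [2, 3] ⇒ c(12) = 1.
- Vertex 13: neighbors [5, 7] already have colors [1, 2] ⇒ c(13) = 3.
- Vertex 15: neighbors [12, 9] already have colors [1, 3] ⇒ c(15) = 2.
- Vertex 8: neighbors [15, 13] already have colors [2, 3] ⇒ c(8) = 1.
- Vertex 11: neighbors [8, 15, 13] already have colors [1, 2, 3] — all 3 colors blocked. Contradiction.
The forced assignments end in a contradiction, so G has no proper 3-coloring (χ ≥ 4).
The coloring below uses 4 colors, so χ(G) = 4.
A valid 4-coloring: color 1: [7, 11]; color 2: [8, 9]; color 3: [6, 13, 15]; color 4: [5, 12].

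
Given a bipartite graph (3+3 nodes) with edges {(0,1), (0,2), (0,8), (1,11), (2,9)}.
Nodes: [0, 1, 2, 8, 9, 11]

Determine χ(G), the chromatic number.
χ(G) = 2

Clique number ω(G) = 2 (lower bound: χ ≥ ω).
The graph is bipartite (no odd cycle), so 2 colors suffice: χ(G) = 2.
A valid 2-coloring: color 1: [0, 9, 11]; color 2: [1, 2, 8].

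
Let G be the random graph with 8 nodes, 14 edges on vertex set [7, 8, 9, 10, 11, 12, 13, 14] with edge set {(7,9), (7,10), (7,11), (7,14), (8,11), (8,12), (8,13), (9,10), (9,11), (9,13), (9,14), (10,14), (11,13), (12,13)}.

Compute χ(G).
χ(G) = 4

Clique number ω(G) = 4 (lower bound: χ ≥ ω).
The clique on [7, 9, 10, 14] has size 4, forcing χ ≥ 4, and the coloring below uses 4 colors, so χ(G) = 4.
A valid 4-coloring: color 1: [8, 9]; color 2: [7, 13]; color 3: [10, 11, 12]; color 4: [14].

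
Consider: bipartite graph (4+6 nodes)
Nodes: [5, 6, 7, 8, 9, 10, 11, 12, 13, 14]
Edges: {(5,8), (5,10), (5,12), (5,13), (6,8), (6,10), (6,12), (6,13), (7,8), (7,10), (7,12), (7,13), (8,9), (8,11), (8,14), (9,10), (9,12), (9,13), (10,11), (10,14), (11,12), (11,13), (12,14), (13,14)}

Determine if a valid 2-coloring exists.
Yes, G is 2-colorable

A valid 2-coloring: color 1: [8, 10, 12, 13]; color 2: [5, 6, 7, 9, 11, 14].
(χ(G) = 2 ≤ 2.)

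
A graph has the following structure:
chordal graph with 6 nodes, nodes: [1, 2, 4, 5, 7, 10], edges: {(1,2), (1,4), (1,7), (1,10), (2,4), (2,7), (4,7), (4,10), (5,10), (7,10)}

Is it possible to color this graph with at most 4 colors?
A valid 4-coloring: color 1: [4, 5]; color 2: [7]; color 3: [1]; color 4: [2, 10].
(χ(G) = 4 ≤ 4.)

Yes, G is 4-colorable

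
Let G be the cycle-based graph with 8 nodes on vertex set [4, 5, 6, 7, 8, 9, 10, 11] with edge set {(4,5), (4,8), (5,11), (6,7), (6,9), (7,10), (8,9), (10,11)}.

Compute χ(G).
χ(G) = 2

Clique number ω(G) = 2 (lower bound: χ ≥ ω).
The graph is bipartite (no odd cycle), so 2 colors suffice: χ(G) = 2.
A valid 2-coloring: color 1: [5, 6, 8, 10]; color 2: [4, 7, 9, 11].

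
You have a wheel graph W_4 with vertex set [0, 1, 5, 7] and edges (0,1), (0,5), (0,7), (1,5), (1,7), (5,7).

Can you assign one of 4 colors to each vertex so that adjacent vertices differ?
A valid 4-coloring: color 1: [7]; color 2: [0]; color 3: [1]; color 4: [5].
(χ(G) = 4 ≤ 4.)

Yes, G is 4-colorable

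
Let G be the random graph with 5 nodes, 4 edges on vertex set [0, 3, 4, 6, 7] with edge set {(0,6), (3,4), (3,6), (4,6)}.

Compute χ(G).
Clique number ω(G) = 3 (lower bound: χ ≥ ω).
The clique on [3, 4, 6] has size 3, forcing χ ≥ 3, and the coloring below uses 3 colors, so χ(G) = 3.
A valid 3-coloring: color 1: [6, 7]; color 2: [0, 3]; color 3: [4].

χ(G) = 3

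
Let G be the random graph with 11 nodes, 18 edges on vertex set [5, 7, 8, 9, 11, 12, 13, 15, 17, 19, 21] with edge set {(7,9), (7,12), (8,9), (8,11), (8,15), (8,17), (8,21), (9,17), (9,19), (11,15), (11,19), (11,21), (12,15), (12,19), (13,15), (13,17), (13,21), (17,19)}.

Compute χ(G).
Clique number ω(G) = 3 (lower bound: χ ≥ ω).
The clique on [8, 9, 17] has size 3, forcing χ ≥ 3, and the coloring below uses 3 colors, so χ(G) = 3.
A valid 3-coloring: color 1: [5, 7, 8, 13, 19]; color 2: [9, 11, 12]; color 3: [15, 17, 21].

χ(G) = 3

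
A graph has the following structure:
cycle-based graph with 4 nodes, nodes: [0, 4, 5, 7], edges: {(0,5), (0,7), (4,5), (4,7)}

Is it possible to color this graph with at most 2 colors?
Yes, G is 2-colorable

A valid 2-coloring: color 1: [0, 4]; color 2: [5, 7].
(χ(G) = 2 ≤ 2.)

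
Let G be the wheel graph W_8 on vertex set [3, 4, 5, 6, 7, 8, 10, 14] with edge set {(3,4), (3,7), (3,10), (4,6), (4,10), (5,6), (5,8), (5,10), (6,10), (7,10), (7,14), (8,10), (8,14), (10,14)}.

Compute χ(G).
χ(G) = 4

Clique number ω(G) = 3 (lower bound: χ ≥ ω).
Odd cycle [8, 5, 6, 4, 3, 7, 14] needs 3 colors (χ ≥ 3).
Vertex 10 is adjacent to every vertex of [3, 4, 5, 6, 7, 8, 14], which already need 3 colors among themselves, so 10 needs a new color (χ ≥ 4).
The coloring below uses 4 colors, so χ(G) = 4.
A valid 4-coloring: color 1: [10]; color 2: [6, 7, 8]; color 3: [4, 5, 14]; color 4: [3].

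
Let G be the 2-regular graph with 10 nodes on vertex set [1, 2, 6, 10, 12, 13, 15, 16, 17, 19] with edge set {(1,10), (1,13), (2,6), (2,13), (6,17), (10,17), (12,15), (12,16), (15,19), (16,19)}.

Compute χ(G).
χ(G) = 2

Clique number ω(G) = 2 (lower bound: χ ≥ ω).
The graph is bipartite (no odd cycle), so 2 colors suffice: χ(G) = 2.
A valid 2-coloring: color 1: [1, 2, 15, 16, 17]; color 2: [6, 10, 12, 13, 19].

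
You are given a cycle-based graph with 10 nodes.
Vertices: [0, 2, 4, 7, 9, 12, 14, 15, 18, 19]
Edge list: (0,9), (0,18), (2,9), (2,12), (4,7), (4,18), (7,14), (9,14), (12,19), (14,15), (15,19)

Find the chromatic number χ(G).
Clique number ω(G) = 2 (lower bound: χ ≥ ω).
The graph is bipartite (no odd cycle), so 2 colors suffice: χ(G) = 2.
A valid 2-coloring: color 1: [7, 9, 12, 15, 18]; color 2: [0, 2, 4, 14, 19].

χ(G) = 2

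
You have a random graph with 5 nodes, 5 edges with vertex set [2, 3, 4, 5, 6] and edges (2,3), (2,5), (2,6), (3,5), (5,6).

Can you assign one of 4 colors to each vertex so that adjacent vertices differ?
A valid 4-coloring: color 1: [2, 4]; color 2: [5]; color 3: [3, 6].
(χ(G) = 3 ≤ 4.)

Yes, G is 4-colorable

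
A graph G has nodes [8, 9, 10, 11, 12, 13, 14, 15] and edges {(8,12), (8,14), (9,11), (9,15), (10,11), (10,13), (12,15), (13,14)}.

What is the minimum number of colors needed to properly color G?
Clique number ω(G) = 2 (lower bound: χ ≥ ω).
The graph is bipartite (no odd cycle), so 2 colors suffice: χ(G) = 2.
A valid 2-coloring: color 1: [8, 11, 13, 15]; color 2: [9, 10, 12, 14].

χ(G) = 2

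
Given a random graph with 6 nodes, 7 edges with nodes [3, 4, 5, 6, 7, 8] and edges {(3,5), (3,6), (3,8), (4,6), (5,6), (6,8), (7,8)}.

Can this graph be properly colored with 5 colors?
Yes, G is 5-colorable

A valid 5-coloring: color 1: [6, 7]; color 2: [4, 5, 8]; color 3: [3].
(χ(G) = 3 ≤ 5.)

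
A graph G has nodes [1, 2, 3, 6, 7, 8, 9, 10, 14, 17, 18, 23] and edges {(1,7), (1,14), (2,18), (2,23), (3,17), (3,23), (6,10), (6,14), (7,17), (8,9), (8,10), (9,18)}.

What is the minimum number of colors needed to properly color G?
Clique number ω(G) = 2 (lower bound: χ ≥ ω).
The graph is bipartite (no odd cycle), so 2 colors suffice: χ(G) = 2.
A valid 2-coloring: color 1: [2, 3, 7, 9, 10, 14]; color 2: [1, 6, 8, 17, 18, 23].

χ(G) = 2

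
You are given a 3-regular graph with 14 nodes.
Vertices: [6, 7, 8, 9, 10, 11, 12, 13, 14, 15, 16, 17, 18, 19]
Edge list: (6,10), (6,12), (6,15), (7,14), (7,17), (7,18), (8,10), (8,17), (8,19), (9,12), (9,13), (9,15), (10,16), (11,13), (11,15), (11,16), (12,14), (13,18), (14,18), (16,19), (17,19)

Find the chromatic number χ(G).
χ(G) = 3

Clique number ω(G) = 3 (lower bound: χ ≥ ω).
The clique on [7, 14, 18] has size 3, forcing χ ≥ 3, and the coloring below uses 3 colors, so χ(G) = 3.
A valid 3-coloring: color 1: [6, 9, 14, 16, 17]; color 2: [8, 11, 12, 18]; color 3: [7, 10, 13, 15, 19].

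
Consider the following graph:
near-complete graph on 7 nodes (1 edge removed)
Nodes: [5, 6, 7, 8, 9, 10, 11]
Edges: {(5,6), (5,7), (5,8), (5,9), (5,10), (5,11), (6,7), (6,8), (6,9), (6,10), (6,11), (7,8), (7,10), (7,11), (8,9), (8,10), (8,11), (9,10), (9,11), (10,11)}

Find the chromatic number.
Clique number ω(G) = 6 (lower bound: χ ≥ ω).
The clique on [5, 6, 8, 9, 10, 11] has size 6, forcing χ ≥ 6, and the coloring below uses 6 colors, so χ(G) = 6.
A valid 6-coloring: color 1: [5]; color 2: [8]; color 3: [6]; color 4: [10]; color 5: [11]; color 6: [7, 9].

χ(G) = 6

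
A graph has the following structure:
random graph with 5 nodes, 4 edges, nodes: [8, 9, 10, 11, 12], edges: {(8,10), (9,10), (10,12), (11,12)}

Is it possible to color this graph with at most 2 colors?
Yes, G is 2-colorable

A valid 2-coloring: color 1: [10, 11]; color 2: [8, 9, 12].
(χ(G) = 2 ≤ 2.)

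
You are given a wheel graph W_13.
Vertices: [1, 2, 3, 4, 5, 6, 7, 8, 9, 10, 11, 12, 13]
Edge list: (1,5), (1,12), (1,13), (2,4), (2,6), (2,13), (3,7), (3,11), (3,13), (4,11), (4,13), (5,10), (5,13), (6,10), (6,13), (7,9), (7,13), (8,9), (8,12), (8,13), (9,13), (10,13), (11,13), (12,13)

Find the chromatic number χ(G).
Clique number ω(G) = 3 (lower bound: χ ≥ ω).
The clique on [1, 12, 13] has size 3, forcing χ ≥ 3, and the coloring below uses 3 colors, so χ(G) = 3.
A valid 3-coloring: color 1: [13]; color 2: [3, 4, 5, 6, 9, 12]; color 3: [1, 2, 7, 8, 10, 11].

χ(G) = 3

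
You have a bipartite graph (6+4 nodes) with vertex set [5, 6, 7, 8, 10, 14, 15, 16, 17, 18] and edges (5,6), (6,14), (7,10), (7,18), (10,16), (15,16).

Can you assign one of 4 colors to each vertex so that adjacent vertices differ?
A valid 4-coloring: color 1: [6, 8, 10, 15, 17, 18]; color 2: [5, 7, 14, 16].
(χ(G) = 2 ≤ 4.)

Yes, G is 4-colorable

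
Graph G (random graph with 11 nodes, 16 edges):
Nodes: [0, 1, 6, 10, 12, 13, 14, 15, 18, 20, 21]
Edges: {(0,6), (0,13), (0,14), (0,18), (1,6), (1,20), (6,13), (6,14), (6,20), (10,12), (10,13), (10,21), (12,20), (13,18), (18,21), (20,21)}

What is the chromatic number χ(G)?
Clique number ω(G) = 3 (lower bound: χ ≥ ω).
The clique on [0, 6, 13] has size 3, forcing χ ≥ 3, and the coloring below uses 3 colors, so χ(G) = 3.
A valid 3-coloring: color 1: [6, 10, 15, 18]; color 2: [13, 14, 20]; color 3: [0, 1, 12, 21].

χ(G) = 3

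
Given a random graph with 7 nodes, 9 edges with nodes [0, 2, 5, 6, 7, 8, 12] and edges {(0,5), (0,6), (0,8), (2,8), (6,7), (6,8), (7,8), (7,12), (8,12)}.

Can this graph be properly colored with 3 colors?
Yes, G is 3-colorable

A valid 3-coloring: color 1: [5, 8]; color 2: [0, 2, 7]; color 3: [6, 12].
(χ(G) = 3 ≤ 3.)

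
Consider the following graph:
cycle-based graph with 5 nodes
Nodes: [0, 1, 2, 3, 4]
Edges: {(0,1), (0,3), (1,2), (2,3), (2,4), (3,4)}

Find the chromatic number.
Clique number ω(G) = 3 (lower bound: χ ≥ ω).
The clique on [2, 3, 4] has size 3, forcing χ ≥ 3, and the coloring below uses 3 colors, so χ(G) = 3.
A valid 3-coloring: color 1: [1, 3]; color 2: [0, 2]; color 3: [4].

χ(G) = 3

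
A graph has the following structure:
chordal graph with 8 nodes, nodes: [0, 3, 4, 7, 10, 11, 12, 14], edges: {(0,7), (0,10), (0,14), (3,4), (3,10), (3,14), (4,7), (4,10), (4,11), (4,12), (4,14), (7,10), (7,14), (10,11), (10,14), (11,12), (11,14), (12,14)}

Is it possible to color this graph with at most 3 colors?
The clique on vertices [0, 7, 10, 14] has size 4 > 3, so it alone needs 4 colors.

No, G is not 3-colorable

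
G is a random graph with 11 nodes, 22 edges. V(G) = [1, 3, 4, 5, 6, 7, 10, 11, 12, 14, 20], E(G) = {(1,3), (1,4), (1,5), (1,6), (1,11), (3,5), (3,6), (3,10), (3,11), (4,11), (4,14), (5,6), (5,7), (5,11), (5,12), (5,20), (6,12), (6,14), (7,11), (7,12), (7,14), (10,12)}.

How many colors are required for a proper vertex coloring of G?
Clique number ω(G) = 4 (lower bound: χ ≥ ω).
The clique on [1, 3, 5, 11] has size 4, forcing χ ≥ 4, and the coloring below uses 4 colors, so χ(G) = 4.
A valid 4-coloring: color 1: [4, 5, 10]; color 2: [6, 11, 20]; color 3: [1, 12, 14]; color 4: [3, 7].

χ(G) = 4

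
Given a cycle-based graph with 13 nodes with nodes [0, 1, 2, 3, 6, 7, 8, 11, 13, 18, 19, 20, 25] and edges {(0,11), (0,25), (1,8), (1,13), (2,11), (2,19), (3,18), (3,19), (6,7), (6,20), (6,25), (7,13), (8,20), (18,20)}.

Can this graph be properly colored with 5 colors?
A valid 5-coloring: color 1: [0, 2, 6, 8, 13, 18]; color 2: [1, 7, 11, 19, 20, 25]; color 3: [3].
(χ(G) = 3 ≤ 5.)

Yes, G is 5-colorable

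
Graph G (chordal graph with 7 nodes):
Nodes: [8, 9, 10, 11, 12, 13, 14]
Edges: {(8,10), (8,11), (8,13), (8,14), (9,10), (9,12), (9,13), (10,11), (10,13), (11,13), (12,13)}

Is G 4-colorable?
A valid 4-coloring: color 1: [13, 14]; color 2: [8, 9]; color 3: [10, 12]; color 4: [11].
(χ(G) = 4 ≤ 4.)

Yes, G is 4-colorable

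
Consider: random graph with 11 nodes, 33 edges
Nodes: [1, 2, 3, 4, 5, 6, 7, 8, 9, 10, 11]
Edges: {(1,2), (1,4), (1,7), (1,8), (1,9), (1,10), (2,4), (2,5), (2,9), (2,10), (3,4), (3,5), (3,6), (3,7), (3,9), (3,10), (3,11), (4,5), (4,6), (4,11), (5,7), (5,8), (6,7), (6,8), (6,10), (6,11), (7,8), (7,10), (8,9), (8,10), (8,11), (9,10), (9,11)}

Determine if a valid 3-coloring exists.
The clique on vertices [1, 8, 9, 10] has size 4 > 3, so it alone needs 4 colors.

No, G is not 3-colorable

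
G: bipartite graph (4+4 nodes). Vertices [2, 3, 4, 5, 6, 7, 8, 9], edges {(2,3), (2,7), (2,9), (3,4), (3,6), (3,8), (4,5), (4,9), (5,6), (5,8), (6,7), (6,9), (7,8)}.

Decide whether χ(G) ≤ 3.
A valid 3-coloring: color 1: [2, 4, 6, 8]; color 2: [3, 5, 7, 9].
(χ(G) = 2 ≤ 3.)

Yes, G is 3-colorable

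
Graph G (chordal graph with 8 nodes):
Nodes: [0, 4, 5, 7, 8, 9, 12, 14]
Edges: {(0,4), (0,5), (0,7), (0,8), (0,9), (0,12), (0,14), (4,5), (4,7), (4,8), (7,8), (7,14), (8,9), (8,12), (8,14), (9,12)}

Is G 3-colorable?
No, G is not 3-colorable

The clique on vertices [0, 8, 9, 12] has size 4 > 3, so it alone needs 4 colors.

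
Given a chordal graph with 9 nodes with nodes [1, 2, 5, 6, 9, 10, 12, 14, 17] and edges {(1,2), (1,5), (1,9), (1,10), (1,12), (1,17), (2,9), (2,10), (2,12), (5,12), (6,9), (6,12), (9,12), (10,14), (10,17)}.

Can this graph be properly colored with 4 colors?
Yes, G is 4-colorable

A valid 4-coloring: color 1: [1, 6, 14]; color 2: [10, 12]; color 3: [2, 5, 17]; color 4: [9].
(χ(G) = 4 ≤ 4.)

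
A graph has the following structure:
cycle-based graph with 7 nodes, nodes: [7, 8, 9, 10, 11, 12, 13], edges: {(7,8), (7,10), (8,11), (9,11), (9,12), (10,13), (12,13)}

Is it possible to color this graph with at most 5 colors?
Yes, G is 5-colorable

A valid 5-coloring: color 1: [7, 11, 12]; color 2: [8, 9, 10]; color 3: [13].
(χ(G) = 3 ≤ 5.)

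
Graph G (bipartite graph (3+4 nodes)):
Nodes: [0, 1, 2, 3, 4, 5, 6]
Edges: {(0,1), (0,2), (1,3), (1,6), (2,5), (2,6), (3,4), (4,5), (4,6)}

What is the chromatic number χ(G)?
χ(G) = 2

Clique number ω(G) = 2 (lower bound: χ ≥ ω).
The graph is bipartite (no odd cycle), so 2 colors suffice: χ(G) = 2.
A valid 2-coloring: color 1: [1, 2, 4]; color 2: [0, 3, 5, 6].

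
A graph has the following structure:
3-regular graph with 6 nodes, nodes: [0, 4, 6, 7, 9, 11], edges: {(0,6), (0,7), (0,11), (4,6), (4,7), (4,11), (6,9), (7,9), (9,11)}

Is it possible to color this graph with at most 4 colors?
A valid 4-coloring: color 1: [0, 4, 9]; color 2: [6, 7, 11].
(χ(G) = 2 ≤ 4.)

Yes, G is 4-colorable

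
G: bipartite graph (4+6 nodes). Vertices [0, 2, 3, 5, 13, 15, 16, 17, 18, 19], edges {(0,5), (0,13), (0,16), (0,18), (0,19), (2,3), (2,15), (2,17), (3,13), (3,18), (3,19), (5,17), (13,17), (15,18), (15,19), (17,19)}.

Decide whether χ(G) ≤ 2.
Yes, G is 2-colorable

A valid 2-coloring: color 1: [0, 3, 15, 17]; color 2: [2, 5, 13, 16, 18, 19].
(χ(G) = 2 ≤ 2.)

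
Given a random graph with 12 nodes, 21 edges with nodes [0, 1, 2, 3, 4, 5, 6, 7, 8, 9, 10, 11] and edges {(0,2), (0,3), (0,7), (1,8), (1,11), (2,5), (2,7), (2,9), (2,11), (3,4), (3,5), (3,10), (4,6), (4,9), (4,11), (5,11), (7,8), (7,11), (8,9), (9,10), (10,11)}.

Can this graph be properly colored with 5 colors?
A valid 5-coloring: color 1: [0, 6, 9, 11]; color 2: [2, 3, 8]; color 3: [1, 4, 5, 7, 10].
(χ(G) = 3 ≤ 5.)

Yes, G is 5-colorable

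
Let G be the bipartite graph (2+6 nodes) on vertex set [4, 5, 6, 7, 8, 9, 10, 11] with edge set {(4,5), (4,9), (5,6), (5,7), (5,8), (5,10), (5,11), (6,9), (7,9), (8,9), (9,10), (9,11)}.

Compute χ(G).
Clique number ω(G) = 2 (lower bound: χ ≥ ω).
The graph is bipartite (no odd cycle), so 2 colors suffice: χ(G) = 2.
A valid 2-coloring: color 1: [5, 9]; color 2: [4, 6, 7, 8, 10, 11].

χ(G) = 2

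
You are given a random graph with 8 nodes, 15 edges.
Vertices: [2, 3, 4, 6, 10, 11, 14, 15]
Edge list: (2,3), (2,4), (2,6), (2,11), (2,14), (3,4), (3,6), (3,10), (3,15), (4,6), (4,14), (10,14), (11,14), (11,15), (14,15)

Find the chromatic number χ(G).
χ(G) = 4

Clique number ω(G) = 4 (lower bound: χ ≥ ω).
The clique on [2, 3, 4, 6] has size 4, forcing χ ≥ 4, and the coloring below uses 4 colors, so χ(G) = 4.
A valid 4-coloring: color 1: [3, 14]; color 2: [2, 10, 15]; color 3: [4, 11]; color 4: [6].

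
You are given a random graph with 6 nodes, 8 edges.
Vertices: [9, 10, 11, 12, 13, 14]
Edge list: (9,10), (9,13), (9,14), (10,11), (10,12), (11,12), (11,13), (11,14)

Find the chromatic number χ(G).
Clique number ω(G) = 3 (lower bound: χ ≥ ω).
The clique on [10, 11, 12] has size 3, forcing χ ≥ 3, and the coloring below uses 3 colors, so χ(G) = 3.
A valid 3-coloring: color 1: [9, 11]; color 2: [10, 13, 14]; color 3: [12].

χ(G) = 3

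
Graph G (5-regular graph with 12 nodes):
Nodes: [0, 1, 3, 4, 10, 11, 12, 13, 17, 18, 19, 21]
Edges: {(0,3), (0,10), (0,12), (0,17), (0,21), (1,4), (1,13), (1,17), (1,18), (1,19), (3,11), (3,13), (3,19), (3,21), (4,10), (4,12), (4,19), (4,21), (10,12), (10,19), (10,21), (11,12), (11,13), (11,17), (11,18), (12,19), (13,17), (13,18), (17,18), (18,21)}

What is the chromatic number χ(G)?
χ(G) = 4

Clique number ω(G) = 4 (lower bound: χ ≥ ω).
The clique on [1, 13, 17, 18] has size 4, forcing χ ≥ 4, and the coloring below uses 4 colors, so χ(G) = 4.
A valid 4-coloring: color 1: [12, 17, 21]; color 2: [3, 4, 18]; color 3: [1, 10, 11]; color 4: [0, 13, 19].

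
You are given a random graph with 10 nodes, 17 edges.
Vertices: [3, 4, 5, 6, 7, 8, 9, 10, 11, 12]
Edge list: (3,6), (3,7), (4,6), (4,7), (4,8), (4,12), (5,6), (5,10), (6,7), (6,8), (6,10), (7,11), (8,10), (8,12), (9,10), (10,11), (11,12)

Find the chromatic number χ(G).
χ(G) = 4

Clique number ω(G) = 3 (lower bound: χ ≥ ω).
Suppose a proper 3-coloring c exists. The clique [3, 6, 7] takes 3 distinct colors; by symmetry let c(3) = 1, c(6) = 2, c(7) = 3.
- Vertex 4: neighbors [6, 7] already have colors [2, 3] ⇒ c(4) = 1.
- Vertex 8: neighbors [4, 6] already have colors [1, 2] ⇒ c(8) = 3.
- Vertex 10: neighbors [6, 8] already have colors [2, 3] ⇒ c(10) = 1.
- Vertex 11: neighbors [10, 7] already have colors [1, 3] ⇒ c(11) = 2.
- Vertex 12: neighbors [4, 11, 8] already have colors [1, 2, 3] — all 3 colors blocked. Contradiction.
The forced assignments end in a contradiction, so G has no proper 3-coloring (χ ≥ 4).
The coloring below uses 4 colors, so χ(G) = 4.
A valid 4-coloring: color 1: [6, 9, 11]; color 2: [3, 4, 10]; color 3: [5, 7, 8]; color 4: [12].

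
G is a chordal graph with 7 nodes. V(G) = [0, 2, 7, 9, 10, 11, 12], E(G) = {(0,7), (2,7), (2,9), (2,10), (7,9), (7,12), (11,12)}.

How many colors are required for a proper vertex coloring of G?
χ(G) = 3

Clique number ω(G) = 3 (lower bound: χ ≥ ω).
The clique on [2, 7, 9] has size 3, forcing χ ≥ 3, and the coloring below uses 3 colors, so χ(G) = 3.
A valid 3-coloring: color 1: [7, 10, 11]; color 2: [0, 2, 12]; color 3: [9].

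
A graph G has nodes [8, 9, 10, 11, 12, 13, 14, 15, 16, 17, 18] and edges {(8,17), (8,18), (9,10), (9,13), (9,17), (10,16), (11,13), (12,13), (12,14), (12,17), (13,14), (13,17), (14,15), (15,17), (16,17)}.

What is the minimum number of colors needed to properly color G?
Clique number ω(G) = 3 (lower bound: χ ≥ ω).
The clique on [12, 13, 14] has size 3, forcing χ ≥ 3, and the coloring below uses 3 colors, so χ(G) = 3.
A valid 3-coloring: color 1: [10, 11, 14, 17, 18]; color 2: [8, 13, 15, 16]; color 3: [9, 12].

χ(G) = 3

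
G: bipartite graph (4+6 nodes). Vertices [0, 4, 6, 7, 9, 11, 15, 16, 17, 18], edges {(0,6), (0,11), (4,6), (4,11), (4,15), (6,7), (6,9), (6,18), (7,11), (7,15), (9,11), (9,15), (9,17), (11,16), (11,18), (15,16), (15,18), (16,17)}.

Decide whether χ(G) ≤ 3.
Yes, G is 3-colorable

A valid 3-coloring: color 1: [6, 11, 15, 17]; color 2: [0, 4, 7, 9, 16, 18].
(χ(G) = 2 ≤ 3.)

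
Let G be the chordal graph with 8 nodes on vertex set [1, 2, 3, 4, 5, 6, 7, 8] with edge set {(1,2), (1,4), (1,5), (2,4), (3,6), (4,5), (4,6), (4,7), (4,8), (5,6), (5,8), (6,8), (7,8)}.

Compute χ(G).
χ(G) = 4

Clique number ω(G) = 4 (lower bound: χ ≥ ω).
The clique on [4, 5, 6, 8] has size 4, forcing χ ≥ 4, and the coloring below uses 4 colors, so χ(G) = 4.
A valid 4-coloring: color 1: [3, 4]; color 2: [2, 5, 7]; color 3: [1, 6]; color 4: [8].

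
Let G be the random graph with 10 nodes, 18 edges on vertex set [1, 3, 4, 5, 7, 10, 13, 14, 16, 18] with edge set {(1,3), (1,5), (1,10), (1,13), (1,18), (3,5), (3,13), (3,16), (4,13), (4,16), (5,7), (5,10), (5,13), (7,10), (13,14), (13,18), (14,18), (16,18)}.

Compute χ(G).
Clique number ω(G) = 4 (lower bound: χ ≥ ω).
The clique on [1, 3, 5, 13] has size 4, forcing χ ≥ 4, and the coloring below uses 4 colors, so χ(G) = 4.
A valid 4-coloring: color 1: [10, 13, 16]; color 2: [1, 4, 7, 14]; color 3: [5, 18]; color 4: [3].

χ(G) = 4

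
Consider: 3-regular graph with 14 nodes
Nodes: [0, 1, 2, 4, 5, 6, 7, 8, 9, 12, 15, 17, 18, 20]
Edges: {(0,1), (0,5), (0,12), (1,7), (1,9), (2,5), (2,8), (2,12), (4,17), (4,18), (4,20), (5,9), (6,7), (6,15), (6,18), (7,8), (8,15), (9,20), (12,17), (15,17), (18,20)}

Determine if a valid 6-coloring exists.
A valid 6-coloring: color 1: [0, 2, 4, 6, 9]; color 2: [5, 7, 12, 15, 20]; color 3: [1, 8, 17, 18].
(χ(G) = 3 ≤ 6.)

Yes, G is 6-colorable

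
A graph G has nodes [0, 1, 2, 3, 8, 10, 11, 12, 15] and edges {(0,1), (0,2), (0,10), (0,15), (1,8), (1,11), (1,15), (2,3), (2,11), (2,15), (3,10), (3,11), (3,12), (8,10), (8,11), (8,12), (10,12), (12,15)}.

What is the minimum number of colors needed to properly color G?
Clique number ω(G) = 3 (lower bound: χ ≥ ω).
The clique on [0, 1, 15] has size 3, forcing χ ≥ 3, and the coloring below uses 3 colors, so χ(G) = 3.
A valid 3-coloring: color 1: [10, 11, 15]; color 2: [1, 2, 12]; color 3: [0, 3, 8].

χ(G) = 3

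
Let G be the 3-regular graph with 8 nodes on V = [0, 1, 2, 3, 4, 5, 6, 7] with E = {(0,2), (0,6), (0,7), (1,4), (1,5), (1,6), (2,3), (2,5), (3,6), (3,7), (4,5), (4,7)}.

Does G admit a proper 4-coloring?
Yes, G is 4-colorable

A valid 4-coloring: color 1: [0, 3, 5]; color 2: [1, 2, 7]; color 3: [4, 6].
(χ(G) = 3 ≤ 4.)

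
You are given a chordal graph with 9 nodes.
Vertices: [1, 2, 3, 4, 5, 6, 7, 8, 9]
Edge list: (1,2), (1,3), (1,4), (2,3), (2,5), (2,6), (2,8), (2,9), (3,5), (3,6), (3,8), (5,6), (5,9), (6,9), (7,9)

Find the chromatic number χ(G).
χ(G) = 4

Clique number ω(G) = 4 (lower bound: χ ≥ ω).
The clique on [2, 5, 6, 9] has size 4, forcing χ ≥ 4, and the coloring below uses 4 colors, so χ(G) = 4.
A valid 4-coloring: color 1: [2, 4, 7]; color 2: [3, 9]; color 3: [1, 6, 8]; color 4: [5].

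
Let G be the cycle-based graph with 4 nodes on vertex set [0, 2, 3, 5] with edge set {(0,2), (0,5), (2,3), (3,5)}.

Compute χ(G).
χ(G) = 2

Clique number ω(G) = 2 (lower bound: χ ≥ ω).
The graph is bipartite (no odd cycle), so 2 colors suffice: χ(G) = 2.
A valid 2-coloring: color 1: [2, 5]; color 2: [0, 3].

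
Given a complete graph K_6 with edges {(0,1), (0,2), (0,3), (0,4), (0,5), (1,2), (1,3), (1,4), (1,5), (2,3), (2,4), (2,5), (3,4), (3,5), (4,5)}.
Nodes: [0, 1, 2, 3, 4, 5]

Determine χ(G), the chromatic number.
χ(G) = 6

Clique number ω(G) = 6 (lower bound: χ ≥ ω).
The clique on [0, 1, 2, 3, 4, 5] has size 6, forcing χ ≥ 6, and the coloring below uses 6 colors, so χ(G) = 6.
A valid 6-coloring: color 1: [5]; color 2: [3]; color 3: [0]; color 4: [2]; color 5: [4]; color 6: [1].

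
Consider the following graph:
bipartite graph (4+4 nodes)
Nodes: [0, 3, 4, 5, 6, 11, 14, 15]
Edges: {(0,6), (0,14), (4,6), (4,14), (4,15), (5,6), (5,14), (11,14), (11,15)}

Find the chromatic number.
χ(G) = 2

Clique number ω(G) = 2 (lower bound: χ ≥ ω).
The graph is bipartite (no odd cycle), so 2 colors suffice: χ(G) = 2.
A valid 2-coloring: color 1: [3, 6, 14, 15]; color 2: [0, 4, 5, 11].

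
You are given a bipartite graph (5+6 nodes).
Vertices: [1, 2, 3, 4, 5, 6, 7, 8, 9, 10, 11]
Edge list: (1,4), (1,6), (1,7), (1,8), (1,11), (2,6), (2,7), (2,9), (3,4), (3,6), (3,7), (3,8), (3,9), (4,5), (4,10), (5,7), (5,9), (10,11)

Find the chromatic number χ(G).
Clique number ω(G) = 2 (lower bound: χ ≥ ω).
The graph is bipartite (no odd cycle), so 2 colors suffice: χ(G) = 2.
A valid 2-coloring: color 1: [1, 2, 3, 5, 10]; color 2: [4, 6, 7, 8, 9, 11].

χ(G) = 2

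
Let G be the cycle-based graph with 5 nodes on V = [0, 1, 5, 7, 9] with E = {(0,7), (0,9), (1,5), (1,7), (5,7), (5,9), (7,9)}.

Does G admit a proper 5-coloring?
A valid 5-coloring: color 1: [7]; color 2: [1, 9]; color 3: [0, 5].
(χ(G) = 3 ≤ 5.)

Yes, G is 5-colorable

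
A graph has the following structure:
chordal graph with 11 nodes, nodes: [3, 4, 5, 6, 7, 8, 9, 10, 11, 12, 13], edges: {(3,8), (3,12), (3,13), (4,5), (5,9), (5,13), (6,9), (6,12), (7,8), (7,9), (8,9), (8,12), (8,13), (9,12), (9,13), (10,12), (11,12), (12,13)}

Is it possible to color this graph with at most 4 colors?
A valid 4-coloring: color 1: [5, 7, 12]; color 2: [3, 4, 9, 10, 11]; color 3: [6, 13]; color 4: [8].
(χ(G) = 4 ≤ 4.)

Yes, G is 4-colorable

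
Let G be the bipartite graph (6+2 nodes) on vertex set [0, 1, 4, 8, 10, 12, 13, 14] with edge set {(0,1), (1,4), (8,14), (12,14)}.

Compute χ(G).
Clique number ω(G) = 2 (lower bound: χ ≥ ω).
The graph is bipartite (no odd cycle), so 2 colors suffice: χ(G) = 2.
A valid 2-coloring: color 1: [1, 10, 13, 14]; color 2: [0, 4, 8, 12].

χ(G) = 2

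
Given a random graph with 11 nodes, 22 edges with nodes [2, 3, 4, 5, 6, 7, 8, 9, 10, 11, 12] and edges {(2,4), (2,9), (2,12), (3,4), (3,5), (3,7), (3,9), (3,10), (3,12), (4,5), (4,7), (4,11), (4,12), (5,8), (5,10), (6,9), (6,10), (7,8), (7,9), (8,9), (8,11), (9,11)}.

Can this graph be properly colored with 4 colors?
Yes, G is 4-colorable

A valid 4-coloring: color 1: [2, 3, 6, 8]; color 2: [4, 9, 10]; color 3: [5, 7, 11, 12].
(χ(G) = 3 ≤ 4.)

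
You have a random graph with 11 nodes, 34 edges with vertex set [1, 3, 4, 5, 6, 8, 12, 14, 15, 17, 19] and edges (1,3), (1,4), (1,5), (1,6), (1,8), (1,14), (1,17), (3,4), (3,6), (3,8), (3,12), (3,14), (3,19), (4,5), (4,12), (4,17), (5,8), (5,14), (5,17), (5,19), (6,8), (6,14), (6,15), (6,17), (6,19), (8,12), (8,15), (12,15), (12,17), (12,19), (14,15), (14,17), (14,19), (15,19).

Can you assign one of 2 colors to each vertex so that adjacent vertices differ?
No, G is not 2-colorable

The clique on vertices [1, 4, 5, 17] has size 4 > 2, so it alone needs 4 colors.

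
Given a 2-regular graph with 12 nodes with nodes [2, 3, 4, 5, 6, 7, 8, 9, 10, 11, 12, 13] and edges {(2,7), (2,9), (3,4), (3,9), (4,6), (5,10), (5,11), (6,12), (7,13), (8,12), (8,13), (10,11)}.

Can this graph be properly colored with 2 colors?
No, G is not 2-colorable

The clique on vertices [5, 10, 11] has size 3 > 2, so it alone needs 3 colors.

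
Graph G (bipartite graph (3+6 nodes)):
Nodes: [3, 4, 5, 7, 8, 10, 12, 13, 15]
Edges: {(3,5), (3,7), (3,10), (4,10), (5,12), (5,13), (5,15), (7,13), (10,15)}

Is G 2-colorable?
Yes, G is 2-colorable

A valid 2-coloring: color 1: [5, 7, 8, 10]; color 2: [3, 4, 12, 13, 15].
(χ(G) = 2 ≤ 2.)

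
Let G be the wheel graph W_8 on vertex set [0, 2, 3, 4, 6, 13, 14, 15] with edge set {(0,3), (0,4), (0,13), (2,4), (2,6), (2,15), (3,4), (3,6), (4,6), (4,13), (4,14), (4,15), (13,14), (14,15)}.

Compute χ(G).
Clique number ω(G) = 3 (lower bound: χ ≥ ω).
Odd cycle [0, 3, 6, 2, 15, 14, 13] needs 3 colors (χ ≥ 3).
Vertex 4 is adjacent to every vertex of [0, 2, 3, 6, 13, 14, 15], which already need 3 colors among themselves, so 4 needs a new color (χ ≥ 4).
The coloring below uses 4 colors, so χ(G) = 4.
A valid 4-coloring: color 1: [4]; color 2: [0, 6, 14]; color 3: [2, 3, 13]; color 4: [15].

χ(G) = 4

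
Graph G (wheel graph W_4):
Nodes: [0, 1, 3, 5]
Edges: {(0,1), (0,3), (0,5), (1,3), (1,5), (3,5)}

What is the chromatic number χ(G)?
Clique number ω(G) = 4 (lower bound: χ ≥ ω).
The clique on [0, 1, 3, 5] has size 4, forcing χ ≥ 4, and the coloring below uses 4 colors, so χ(G) = 4.
A valid 4-coloring: color 1: [0]; color 2: [1]; color 3: [3]; color 4: [5].

χ(G) = 4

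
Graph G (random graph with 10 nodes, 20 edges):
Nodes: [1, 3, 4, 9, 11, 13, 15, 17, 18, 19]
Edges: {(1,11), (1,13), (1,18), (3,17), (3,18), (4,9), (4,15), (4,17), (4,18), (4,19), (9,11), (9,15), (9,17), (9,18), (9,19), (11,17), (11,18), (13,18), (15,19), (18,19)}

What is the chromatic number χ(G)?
Clique number ω(G) = 4 (lower bound: χ ≥ ω).
The clique on [4, 9, 18, 19] has size 4, forcing χ ≥ 4, and the coloring below uses 4 colors, so χ(G) = 4.
A valid 4-coloring: color 1: [15, 17, 18]; color 2: [1, 3, 9]; color 3: [4, 11, 13]; color 4: [19].

χ(G) = 4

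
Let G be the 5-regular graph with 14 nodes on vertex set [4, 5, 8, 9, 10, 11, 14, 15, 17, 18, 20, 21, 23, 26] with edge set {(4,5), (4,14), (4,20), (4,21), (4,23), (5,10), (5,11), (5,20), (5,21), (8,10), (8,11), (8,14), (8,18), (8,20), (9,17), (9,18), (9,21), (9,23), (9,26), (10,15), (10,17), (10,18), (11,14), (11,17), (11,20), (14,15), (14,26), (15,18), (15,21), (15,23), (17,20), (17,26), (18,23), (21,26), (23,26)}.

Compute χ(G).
Clique number ω(G) = 3 (lower bound: χ ≥ ω).
Suppose a proper 3-coloring c exists. The clique [4, 5, 20] takes 3 distinct colors; by symmetry let c(4) = 1, c(5) = 2, c(20) = 3.
- Vertex 11: neighbors [5, 20] already have colors [2, 3] ⇒ c(11) = 1.
- Vertex 8: neighbors [11, 20] already have colors [1, 3] ⇒ c(8) = 2.
- Vertex 17: neighbors [11, 20] already have colors [1, 3] ⇒ c(17) = 2.
- Vertex 21: neighbors [4, 5] already have colors [1, 2] ⇒ c(21) = 3.
- Vertex 9: neighbors [17, 21] already have colors [2, 3] ⇒ c(9) = 1.
- Vertex 26: neighbors [9, 17, 21] already have colors [1, 2, 3] — all 3 colors blocked. Contradiction.
The forced assignments end in a contradiction, so G has no proper 3-coloring (χ ≥ 4).
The coloring below uses 4 colors, so χ(G) = 4.
A valid 4-coloring: color 1: [10, 14, 20, 21, 23]; color 2: [5, 8, 9, 15]; color 3: [4, 17, 18]; color 4: [11, 26].

χ(G) = 4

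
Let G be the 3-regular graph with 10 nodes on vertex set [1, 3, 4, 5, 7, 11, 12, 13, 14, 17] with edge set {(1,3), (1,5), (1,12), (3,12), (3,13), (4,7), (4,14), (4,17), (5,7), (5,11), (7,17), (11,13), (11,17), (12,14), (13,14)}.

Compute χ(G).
Clique number ω(G) = 3 (lower bound: χ ≥ ω).
The clique on [1, 3, 12] has size 3, forcing χ ≥ 3, and the coloring below uses 3 colors, so χ(G) = 3.
A valid 3-coloring: color 1: [5, 12, 13, 17]; color 2: [1, 7, 11, 14]; color 3: [3, 4].

χ(G) = 3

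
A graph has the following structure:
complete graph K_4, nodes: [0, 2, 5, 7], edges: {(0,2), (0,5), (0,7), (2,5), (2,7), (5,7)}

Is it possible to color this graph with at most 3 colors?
No, G is not 3-colorable

The clique on vertices [0, 2, 5, 7] has size 4 > 3, so it alone needs 4 colors.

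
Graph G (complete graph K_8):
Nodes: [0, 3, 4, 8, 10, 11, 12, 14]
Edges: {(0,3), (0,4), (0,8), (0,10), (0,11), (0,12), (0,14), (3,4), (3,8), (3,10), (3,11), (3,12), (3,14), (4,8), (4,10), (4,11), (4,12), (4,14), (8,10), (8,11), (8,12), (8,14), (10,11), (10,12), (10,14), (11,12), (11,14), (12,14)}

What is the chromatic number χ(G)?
χ(G) = 8

Clique number ω(G) = 8 (lower bound: χ ≥ ω).
The clique on [0, 3, 4, 8, 10, 11, 12, 14] has size 8, forcing χ ≥ 8, and the coloring below uses 8 colors, so χ(G) = 8.
A valid 8-coloring: color 1: [4]; color 2: [12]; color 3: [3]; color 4: [11]; color 5: [0]; color 6: [14]; color 7: [10]; color 8: [8].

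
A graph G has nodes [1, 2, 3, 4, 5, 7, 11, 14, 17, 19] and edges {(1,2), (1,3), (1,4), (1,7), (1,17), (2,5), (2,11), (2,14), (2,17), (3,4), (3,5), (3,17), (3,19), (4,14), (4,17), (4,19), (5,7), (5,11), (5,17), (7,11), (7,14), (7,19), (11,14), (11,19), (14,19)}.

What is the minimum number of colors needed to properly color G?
Clique number ω(G) = 4 (lower bound: χ ≥ ω).
The clique on [1, 3, 4, 17] has size 4, forcing χ ≥ 4, and the coloring below uses 4 colors, so χ(G) = 4.
A valid 4-coloring: color 1: [3, 11]; color 2: [17, 19]; color 3: [2, 4, 7]; color 4: [1, 5, 14].

χ(G) = 4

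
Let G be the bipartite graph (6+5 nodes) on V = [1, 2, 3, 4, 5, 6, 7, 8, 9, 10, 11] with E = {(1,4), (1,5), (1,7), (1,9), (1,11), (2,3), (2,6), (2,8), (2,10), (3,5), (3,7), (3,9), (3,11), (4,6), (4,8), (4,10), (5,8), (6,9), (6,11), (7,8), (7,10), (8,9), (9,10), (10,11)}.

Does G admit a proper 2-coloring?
A valid 2-coloring: color 1: [2, 4, 5, 7, 9, 11]; color 2: [1, 3, 6, 8, 10].
(χ(G) = 2 ≤ 2.)

Yes, G is 2-colorable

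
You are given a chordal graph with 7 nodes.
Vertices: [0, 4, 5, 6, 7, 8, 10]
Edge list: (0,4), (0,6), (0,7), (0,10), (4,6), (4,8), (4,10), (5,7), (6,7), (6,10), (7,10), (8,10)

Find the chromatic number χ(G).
Clique number ω(G) = 4 (lower bound: χ ≥ ω).
The clique on [0, 4, 6, 10] has size 4, forcing χ ≥ 4, and the coloring below uses 4 colors, so χ(G) = 4.
A valid 4-coloring: color 1: [5, 10]; color 2: [4, 7]; color 3: [0, 8]; color 4: [6].

χ(G) = 4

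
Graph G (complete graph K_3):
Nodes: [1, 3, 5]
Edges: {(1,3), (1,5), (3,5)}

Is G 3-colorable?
A valid 3-coloring: color 1: [1]; color 2: [5]; color 3: [3].
(χ(G) = 3 ≤ 3.)

Yes, G is 3-colorable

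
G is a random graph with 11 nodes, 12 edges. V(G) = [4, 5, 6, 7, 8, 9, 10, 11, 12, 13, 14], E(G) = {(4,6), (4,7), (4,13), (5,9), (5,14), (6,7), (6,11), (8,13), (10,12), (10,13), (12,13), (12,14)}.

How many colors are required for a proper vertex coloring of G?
Clique number ω(G) = 3 (lower bound: χ ≥ ω).
The clique on [4, 6, 7] has size 3, forcing χ ≥ 3, and the coloring below uses 3 colors, so χ(G) = 3.
A valid 3-coloring: color 1: [6, 9, 13, 14]; color 2: [4, 5, 8, 11, 12]; color 3: [7, 10].

χ(G) = 3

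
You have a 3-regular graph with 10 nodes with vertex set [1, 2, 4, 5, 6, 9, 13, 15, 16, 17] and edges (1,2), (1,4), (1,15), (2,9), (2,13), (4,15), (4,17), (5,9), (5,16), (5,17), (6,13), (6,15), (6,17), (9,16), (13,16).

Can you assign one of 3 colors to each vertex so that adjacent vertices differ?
A valid 3-coloring: color 1: [1, 9, 13, 17]; color 2: [2, 4, 6, 16]; color 3: [5, 15].
(χ(G) = 3 ≤ 3.)

Yes, G is 3-colorable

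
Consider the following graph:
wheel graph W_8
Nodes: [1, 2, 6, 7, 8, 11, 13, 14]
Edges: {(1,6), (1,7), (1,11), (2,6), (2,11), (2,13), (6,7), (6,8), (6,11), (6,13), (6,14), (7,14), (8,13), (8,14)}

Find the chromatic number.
Clique number ω(G) = 3 (lower bound: χ ≥ ω).
Odd cycle [13, 8, 14, 7, 1, 11, 2] needs 3 colors (χ ≥ 3).
Vertex 6 is adjacent to every vertex of [1, 2, 7, 8, 11, 13, 14], which already need 3 colors among themselves, so 6 needs a new color (χ ≥ 4).
The coloring below uses 4 colors, so χ(G) = 4.
A valid 4-coloring: color 1: [6]; color 2: [11, 13, 14]; color 3: [2, 7, 8]; color 4: [1].

χ(G) = 4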